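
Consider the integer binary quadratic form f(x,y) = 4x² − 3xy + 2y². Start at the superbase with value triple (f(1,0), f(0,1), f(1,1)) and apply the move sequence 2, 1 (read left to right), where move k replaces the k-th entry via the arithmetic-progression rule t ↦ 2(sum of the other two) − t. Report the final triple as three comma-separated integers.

start (4,2,3) = (f(1,0),f(0,1),f(1,1))
replace slot 2: 2·(4+3) − 2 = 12 → (4,12,3)
replace slot 1: 2·(12+3) − 4 = 26 → (26,12,3)

26,12,3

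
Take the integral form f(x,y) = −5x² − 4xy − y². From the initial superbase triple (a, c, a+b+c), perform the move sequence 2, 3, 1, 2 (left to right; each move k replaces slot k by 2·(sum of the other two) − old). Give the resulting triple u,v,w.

start (-5,-1,-10) = (f(1,0),f(0,1),f(1,1))
replace slot 2: 2·((-5)+(-10)) − (-1) = -29 → (-5,-29,-10)
replace slot 3: 2·((-5)+(-29)) − (-10) = -58 → (-5,-29,-58)
replace slot 1: 2·((-29)+(-58)) − (-5) = -169 → (-169,-29,-58)
replace slot 2: 2·((-169)+(-58)) − (-29) = -425 → (-169,-425,-58)

-169,-425,-58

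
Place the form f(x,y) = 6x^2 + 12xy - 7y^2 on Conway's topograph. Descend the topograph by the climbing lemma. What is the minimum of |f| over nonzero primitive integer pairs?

river: ρ → (-7,16,2)
river: ρ → (2,16,-7)
river: ρ → (-7,12,6)
river: ρ → (6,12,-7)
closes: descent 0, river 4
min |a| on river = 2

2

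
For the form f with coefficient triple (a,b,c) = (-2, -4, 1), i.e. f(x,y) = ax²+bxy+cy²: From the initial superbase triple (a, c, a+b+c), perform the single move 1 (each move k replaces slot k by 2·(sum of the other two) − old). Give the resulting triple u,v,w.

start (-2,1,-5) = (f(1,0),f(0,1),f(1,1))
replace slot 1: 2·(1+(-5)) − (-2) = -6 → (-6,1,-5)

-6,1,-5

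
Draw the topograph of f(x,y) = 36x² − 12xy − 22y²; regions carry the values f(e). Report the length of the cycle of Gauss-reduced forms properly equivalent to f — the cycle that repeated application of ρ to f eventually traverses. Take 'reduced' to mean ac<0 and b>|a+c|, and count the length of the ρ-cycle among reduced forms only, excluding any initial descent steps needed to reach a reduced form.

D = 3312, ⌊√D⌋ = 57
descent: ρ → (-22,56,2)  [lands on river]
river: ρ → (2,56,-22)
river: ρ → (-22,32,26)
river: ρ → (26,20,-28)
river: ρ → (-28,36,18)
river: ρ → (18,36,-28)
river: ρ → (-28,20,26)
river: ρ → (26,32,-22)
ρ-cycle length = 8 (tail of 1 descent step not counted)

8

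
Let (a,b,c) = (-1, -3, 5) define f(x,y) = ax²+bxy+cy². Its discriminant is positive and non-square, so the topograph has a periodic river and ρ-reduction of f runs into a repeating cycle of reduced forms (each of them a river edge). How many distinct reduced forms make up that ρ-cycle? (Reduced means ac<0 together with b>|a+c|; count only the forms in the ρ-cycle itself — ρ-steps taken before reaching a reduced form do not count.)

D = 29, ⌊√D⌋ = 5
descent: ρ → (5,3,-1)
descent: ρ → (-1,5,1)  [lands on river]
river: ρ → (1,5,-1)
ρ-cycle length = 2 (tail of 2 descent steps not counted)

2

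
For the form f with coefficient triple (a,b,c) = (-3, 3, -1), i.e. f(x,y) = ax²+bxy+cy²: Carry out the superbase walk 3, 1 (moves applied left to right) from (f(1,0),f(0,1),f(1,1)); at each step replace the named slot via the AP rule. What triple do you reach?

start (-3,-1,-1) = (f(1,0),f(0,1),f(1,1))
replace slot 3: 2·((-3)+(-1)) − (-1) = -7 → (-3,-1,-7)
replace slot 1: 2·((-1)+(-7)) − (-3) = -13 → (-13,-1,-7)

-13,-1,-7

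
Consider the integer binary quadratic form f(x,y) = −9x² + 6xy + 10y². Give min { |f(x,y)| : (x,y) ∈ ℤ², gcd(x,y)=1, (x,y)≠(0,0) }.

river: ρ → (10,14,-5)
river: ρ → (-5,16,7)
river: ρ → (7,12,-9)
river: ρ → (-9,6,10)
closes: descent 0, river 4
min |a| on river = 5

5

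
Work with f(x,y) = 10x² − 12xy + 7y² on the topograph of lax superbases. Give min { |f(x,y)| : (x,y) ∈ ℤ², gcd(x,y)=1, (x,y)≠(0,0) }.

translate: b→8 (≡-12 mod 20), so (10,-12,7)→(10,8,5)
flip: (10,8,5)→(5,-8,10)
translate: b→2 (≡-8 mod 10), so (5,-8,10)→(5,2,7)
reduced (well bottom): (5,2,7) with a≤c, −a<b≤a
well minimum = a = 5

5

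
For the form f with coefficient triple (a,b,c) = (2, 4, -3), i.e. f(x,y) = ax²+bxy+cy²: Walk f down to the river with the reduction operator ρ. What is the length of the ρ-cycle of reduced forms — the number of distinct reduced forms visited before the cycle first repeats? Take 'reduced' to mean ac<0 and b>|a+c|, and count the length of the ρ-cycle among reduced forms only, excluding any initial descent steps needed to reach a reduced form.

D = 40, ⌊√D⌋ = 6
river: ρ → (-3,2,3)
river: ρ → (3,4,-2)
river: ρ → (-2,4,3)
river: ρ → (3,2,-3)
river: ρ → (-3,4,2)
river: ρ → (2,4,-3)
ρ-cycle length = 6 (tail of 0 descent steps not counted)

6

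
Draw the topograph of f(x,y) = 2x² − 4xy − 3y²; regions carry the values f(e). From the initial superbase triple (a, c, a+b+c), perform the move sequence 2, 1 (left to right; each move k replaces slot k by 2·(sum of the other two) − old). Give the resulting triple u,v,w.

start (2,-3,-5) = (f(1,0),f(0,1),f(1,1))
replace slot 2: 2·(2+(-5)) − (-3) = -3 → (2,-3,-5)
replace slot 1: 2·((-3)+(-5)) − 2 = -18 → (-18,-3,-5)

-18,-3,-5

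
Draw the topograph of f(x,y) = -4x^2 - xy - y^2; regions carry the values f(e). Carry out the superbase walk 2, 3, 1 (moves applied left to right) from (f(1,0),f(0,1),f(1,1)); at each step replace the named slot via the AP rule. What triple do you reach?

start (-4,-1,-6) = (f(1,0),f(0,1),f(1,1))
replace slot 2: 2·((-4)+(-6)) − (-1) = -19 → (-4,-19,-6)
replace slot 3: 2·((-4)+(-19)) − (-6) = -40 → (-4,-19,-40)
replace slot 1: 2·((-19)+(-40)) − (-4) = -114 → (-114,-19,-40)

-114,-19,-40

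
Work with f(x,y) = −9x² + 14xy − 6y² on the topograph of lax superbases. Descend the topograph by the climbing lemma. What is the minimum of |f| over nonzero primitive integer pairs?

translate: b→4 (≡-14 mod 18), so (9,-14,6)→(9,4,1)
flip: (9,4,1)→(1,-4,9)
translate: b→0 (≡-4 mod 2), so (1,-4,9)→(1,0,5)
reduced (well bottom): (1,0,5) with a≤c, −a<b≤a
well minimum |f| = |-1| = 1 (negative-definite)

1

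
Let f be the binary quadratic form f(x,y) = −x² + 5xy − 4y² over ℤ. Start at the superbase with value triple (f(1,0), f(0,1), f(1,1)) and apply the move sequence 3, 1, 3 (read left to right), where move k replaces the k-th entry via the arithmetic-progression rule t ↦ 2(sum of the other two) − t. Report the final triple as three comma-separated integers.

start (-1,-4,0) = (f(1,0),f(0,1),f(1,1))
replace slot 3: 2·((-1)+(-4)) − 0 = -10 → (-1,-4,-10)
replace slot 1: 2·((-4)+(-10)) − (-1) = -27 → (-27,-4,-10)
replace slot 3: 2·((-27)+(-4)) − (-10) = -52 → (-27,-4,-52)

-27,-4,-52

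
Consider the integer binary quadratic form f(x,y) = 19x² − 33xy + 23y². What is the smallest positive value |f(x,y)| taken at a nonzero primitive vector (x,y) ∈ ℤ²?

translate: b→5 (≡-33 mod 38), so (19,-33,23)→(19,5,9)
flip: (19,5,9)→(9,-5,19)
reduced (well bottom): (9,-5,19) with a≤c, −a<b≤a
well minimum = a = 9

9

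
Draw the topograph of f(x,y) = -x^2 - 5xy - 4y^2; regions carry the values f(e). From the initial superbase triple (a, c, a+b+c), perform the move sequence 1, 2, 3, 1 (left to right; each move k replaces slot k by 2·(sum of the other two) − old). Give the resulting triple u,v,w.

start (-1,-4,-10) = (f(1,0),f(0,1),f(1,1))
replace slot 1: 2·((-4)+(-10)) − (-1) = -27 → (-27,-4,-10)
replace slot 2: 2·((-27)+(-10)) − (-4) = -70 → (-27,-70,-10)
replace slot 3: 2·((-27)+(-70)) − (-10) = -184 → (-27,-70,-184)
replace slot 1: 2·((-70)+(-184)) − (-27) = -481 → (-481,-70,-184)

-481,-70,-184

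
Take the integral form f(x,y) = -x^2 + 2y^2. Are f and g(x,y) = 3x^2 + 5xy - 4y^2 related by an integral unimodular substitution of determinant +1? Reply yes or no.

D₁ = 8, D₂ = 73
discriminants differ ⇒ not SL₂(ℤ)-equivalent

no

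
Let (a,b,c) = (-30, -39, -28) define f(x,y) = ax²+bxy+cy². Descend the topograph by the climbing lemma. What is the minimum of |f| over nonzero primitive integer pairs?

translate: b→-21 (≡39 mod 60), so (30,39,28)→(30,-21,19)
flip: (30,-21,19)→(19,21,30)
translate: b→-17 (≡21 mod 38), so (19,21,30)→(19,-17,28)
reduced (well bottom): (19,-17,28) with a≤c, −a<b≤a
well minimum |f| = |-19| = 19 (negative-definite)

19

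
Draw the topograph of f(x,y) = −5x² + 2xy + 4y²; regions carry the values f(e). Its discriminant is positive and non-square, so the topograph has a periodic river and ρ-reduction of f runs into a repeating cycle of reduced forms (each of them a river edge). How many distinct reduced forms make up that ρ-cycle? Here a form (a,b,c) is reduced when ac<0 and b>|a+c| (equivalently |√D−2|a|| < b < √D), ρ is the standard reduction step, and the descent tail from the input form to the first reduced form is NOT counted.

D = 84, ⌊√D⌋ = 9
river: ρ → (4,6,-3)
river: ρ → (-3,6,4)
river: ρ → (4,2,-5)
river: ρ → (-5,8,1)
river: ρ → (1,8,-5)
river: ρ → (-5,2,4)
ρ-cycle length = 6 (tail of 0 descent steps not counted)

6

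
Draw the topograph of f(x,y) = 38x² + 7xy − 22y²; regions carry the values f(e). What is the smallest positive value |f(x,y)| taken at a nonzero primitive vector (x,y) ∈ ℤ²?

descent: ρ → (-22,37,23)  [lands on river]
river: ρ → (23,55,-4)
river: ρ → (-4,57,9)
river: ρ → (9,51,-22)
closes: descent 1, river 4
min |a| on river = 4

4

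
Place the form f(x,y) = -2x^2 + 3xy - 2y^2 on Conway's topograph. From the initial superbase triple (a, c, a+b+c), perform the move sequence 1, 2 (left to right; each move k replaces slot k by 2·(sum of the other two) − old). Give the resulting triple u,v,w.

start (-2,-2,-1) = (f(1,0),f(0,1),f(1,1))
replace slot 1: 2·((-2)+(-1)) − (-2) = -4 → (-4,-2,-1)
replace slot 2: 2·((-4)+(-1)) − (-2) = -8 → (-4,-8,-1)

-4,-8,-1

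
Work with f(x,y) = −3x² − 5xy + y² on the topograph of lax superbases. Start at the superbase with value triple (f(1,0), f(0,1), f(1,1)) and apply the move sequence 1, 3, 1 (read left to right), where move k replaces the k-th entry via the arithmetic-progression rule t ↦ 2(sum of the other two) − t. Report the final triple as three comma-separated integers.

start (-3,1,-7) = (f(1,0),f(0,1),f(1,1))
replace slot 1: 2·(1+(-7)) − (-3) = -9 → (-9,1,-7)
replace slot 3: 2·((-9)+1) − (-7) = -9 → (-9,1,-9)
replace slot 1: 2·(1+(-9)) − (-9) = -7 → (-7,1,-9)

-7,1,-9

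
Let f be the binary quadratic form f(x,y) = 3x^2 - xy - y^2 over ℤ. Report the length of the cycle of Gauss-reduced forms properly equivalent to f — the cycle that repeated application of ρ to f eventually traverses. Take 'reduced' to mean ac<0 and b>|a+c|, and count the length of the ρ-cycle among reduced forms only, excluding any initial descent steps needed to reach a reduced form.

D = 13, ⌊√D⌋ = 3
descent: ρ → (-1,3,1)  [lands on river]
river: ρ → (1,3,-1)
ρ-cycle length = 2 (tail of 1 descent step not counted)

2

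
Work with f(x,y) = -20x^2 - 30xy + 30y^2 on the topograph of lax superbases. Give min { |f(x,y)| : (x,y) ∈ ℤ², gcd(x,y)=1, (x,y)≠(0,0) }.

descent: ρ → (30,30,-20)  [lands on river]
river: ρ → (-20,50,10)
river: ρ → (10,50,-20)
river: ρ → (-20,30,30)
closes: descent 1, river 4
min |a| on river = 10

10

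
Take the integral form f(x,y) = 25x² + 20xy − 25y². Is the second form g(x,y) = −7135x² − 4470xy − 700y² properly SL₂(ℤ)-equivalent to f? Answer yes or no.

D₁ = 2900, D₂ = 2900
river cycle of f (length 10): (-25, 30, 20), (20, 50, -5), (-5, 50, 20), (20, 30, -25), (-25, 20, 25), (25, 30, -20), (-20, 50, 5), (5, 50, -20), (-20, 30, 25), (25, 20, -25)
river cycle of g (length 10): (-25, 30, 20), (20, 50, -5), (-5, 50, 20), (20, 30, -25), (-25, 20, 25), (25, 30, -20), (-20, 50, 5), (5, 50, -20), (-20, 30, 25), (25, 20, -25)
cycles coincide ⇒ equivalent

yes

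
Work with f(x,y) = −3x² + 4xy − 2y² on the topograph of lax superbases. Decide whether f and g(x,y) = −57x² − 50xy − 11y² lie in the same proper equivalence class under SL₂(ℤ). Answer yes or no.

D₁ = -8, D₂ = -8
f is negative-definite; reduce −f:
−f: translate: b→2 (≡-4 mod 6), so (3,-4,2)→(3,2,1)
−f: flip: (3,2,1)→(1,-2,3)
−f: translate: b→0 (≡-2 mod 2), so (1,-2,3)→(1,0,2)
−f: reduced (well bottom): (1,0,2) with a≤c, −a<b≤a
flip sign back: reduced form of f is (-1,0,-2)
g is negative-definite; reduce −g:
−g: flip: (57,50,11)→(11,-50,57)
−g: translate: b→-6 (≡-50 mod 22), so (11,-50,57)→(11,-6,1)
−g: flip: (11,-6,1)→(1,6,11)
−g: translate: b→0 (≡6 mod 2), so (1,6,11)→(1,0,2)
−g: reduced (well bottom): (1,0,2) with a≤c, −a<b≤a
flip sign back: reduced form of g is (-1,0,-2)
reduced forms (-1, 0, -2) vs (-1, 0, -2) ⇒ equivalent

yes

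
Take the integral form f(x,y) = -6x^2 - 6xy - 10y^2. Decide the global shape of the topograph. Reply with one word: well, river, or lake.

D = b²−4ac = (-6)² − 4·(-6)·(-10) = -204
D < 0 ⇒ definite ⇒ every region one sign ⇒ single well

well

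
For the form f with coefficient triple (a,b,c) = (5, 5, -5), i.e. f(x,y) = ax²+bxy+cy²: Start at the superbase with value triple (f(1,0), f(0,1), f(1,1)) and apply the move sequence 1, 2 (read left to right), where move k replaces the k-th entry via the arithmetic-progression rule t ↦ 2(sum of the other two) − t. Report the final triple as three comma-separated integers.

start (5,-5,5) = (f(1,0),f(0,1),f(1,1))
replace slot 1: 2·((-5)+5) − 5 = -5 → (-5,-5,5)
replace slot 2: 2·((-5)+5) − (-5) = 5 → (-5,5,5)

-5,5,5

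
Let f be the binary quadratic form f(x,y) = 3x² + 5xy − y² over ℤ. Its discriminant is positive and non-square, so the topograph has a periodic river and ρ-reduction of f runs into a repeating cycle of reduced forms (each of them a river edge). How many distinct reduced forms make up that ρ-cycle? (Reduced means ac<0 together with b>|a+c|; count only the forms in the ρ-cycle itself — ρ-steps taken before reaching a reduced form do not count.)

D = 37, ⌊√D⌋ = 6
river: ρ → (-1,5,3)
river: ρ → (3,1,-3)
river: ρ → (-3,5,1)
river: ρ → (1,5,-3)
river: ρ → (-3,1,3)
river: ρ → (3,5,-1)
ρ-cycle length = 6 (tail of 0 descent steps not counted)

6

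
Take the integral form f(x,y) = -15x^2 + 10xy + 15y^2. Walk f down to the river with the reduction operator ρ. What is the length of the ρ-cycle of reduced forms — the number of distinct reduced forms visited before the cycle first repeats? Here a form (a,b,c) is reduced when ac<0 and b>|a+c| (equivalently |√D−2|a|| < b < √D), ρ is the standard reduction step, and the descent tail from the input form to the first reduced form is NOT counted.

D = 1000, ⌊√D⌋ = 31
river: ρ → (15,20,-10)
river: ρ → (-10,20,15)
river: ρ → (15,10,-15)
river: ρ → (-15,20,10)
river: ρ → (10,20,-15)
river: ρ → (-15,10,15)
ρ-cycle length = 6 (tail of 0 descent steps not counted)

6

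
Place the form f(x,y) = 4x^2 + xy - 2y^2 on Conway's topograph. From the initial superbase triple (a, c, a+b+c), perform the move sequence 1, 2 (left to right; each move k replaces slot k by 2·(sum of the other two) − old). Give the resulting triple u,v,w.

start (4,-2,3) = (f(1,0),f(0,1),f(1,1))
replace slot 1: 2·((-2)+3) − 4 = -2 → (-2,-2,3)
replace slot 2: 2·((-2)+3) − (-2) = 4 → (-2,4,3)

-2,4,3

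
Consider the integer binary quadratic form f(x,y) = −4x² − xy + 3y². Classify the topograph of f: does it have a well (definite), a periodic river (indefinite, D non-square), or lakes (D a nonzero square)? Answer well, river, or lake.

D = b²−4ac = (-1)² − 4·(-4)·3 = 49
D = 7² is a perfect square ⇒ form factors over ℤ ⇒ lakes

lake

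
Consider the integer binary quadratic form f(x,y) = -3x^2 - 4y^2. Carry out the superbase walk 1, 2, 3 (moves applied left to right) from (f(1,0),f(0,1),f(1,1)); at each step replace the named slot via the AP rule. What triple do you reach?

start (-3,-4,-7) = (f(1,0),f(0,1),f(1,1))
replace slot 1: 2·((-4)+(-7)) − (-3) = -19 → (-19,-4,-7)
replace slot 2: 2·((-19)+(-7)) − (-4) = -48 → (-19,-48,-7)
replace slot 3: 2·((-19)+(-48)) − (-7) = -127 → (-19,-48,-127)

-19,-48,-127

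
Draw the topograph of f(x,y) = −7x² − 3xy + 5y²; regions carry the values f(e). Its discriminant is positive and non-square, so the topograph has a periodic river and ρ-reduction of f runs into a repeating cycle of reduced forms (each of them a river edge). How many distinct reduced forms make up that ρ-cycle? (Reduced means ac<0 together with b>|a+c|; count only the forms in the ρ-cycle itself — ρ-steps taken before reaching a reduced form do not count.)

D = 149, ⌊√D⌋ = 12
descent: ρ → (5,3,-7)  [lands on river]
river: ρ → (-7,11,1)
river: ρ → (1,11,-7)
river: ρ → (-7,3,5)
river: ρ → (5,7,-5)
river: ρ → (-5,3,7)
river: ρ → (7,11,-1)
river: ρ → (-1,11,7)
river: ρ → (7,3,-5)
river: ρ → (-5,7,5)
ρ-cycle length = 10 (tail of 1 descent step not counted)

10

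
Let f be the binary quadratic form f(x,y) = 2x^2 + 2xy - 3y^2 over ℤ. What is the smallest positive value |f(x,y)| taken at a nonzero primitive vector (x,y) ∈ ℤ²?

river: ρ → (-3,4,1)
river: ρ → (1,4,-3)
river: ρ → (-3,2,2)
river: ρ → (2,2,-3)
closes: descent 0, river 4
min |a| on river = 1

1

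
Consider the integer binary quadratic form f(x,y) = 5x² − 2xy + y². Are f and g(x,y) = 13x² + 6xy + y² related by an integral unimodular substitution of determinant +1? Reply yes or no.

D₁ = -16, D₂ = -16
f: flip: (5,-2,1)→(1,2,5)
f: translate: b→0 (≡2 mod 2), so (1,2,5)→(1,0,4)
f: reduced (well bottom): (1,0,4) with a≤c, −a<b≤a
g: flip: (13,6,1)→(1,-6,13)
g: translate: b→0 (≡-6 mod 2), so (1,-6,13)→(1,0,4)
g: reduced (well bottom): (1,0,4) with a≤c, −a<b≤a
reduced forms (1, 0, 4) vs (1, 0, 4) ⇒ equivalent

yes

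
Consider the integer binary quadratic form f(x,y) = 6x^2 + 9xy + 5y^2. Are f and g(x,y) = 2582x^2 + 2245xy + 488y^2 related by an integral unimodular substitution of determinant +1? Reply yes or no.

D₁ = -39, D₂ = -39
f: translate: b→-3 (≡9 mod 12), so (6,9,5)→(6,-3,2)
f: flip: (6,-3,2)→(2,3,6)
f: translate: b→-1 (≡3 mod 4), so (2,3,6)→(2,-1,5)
f: reduced (well bottom): (2,-1,5) with a≤c, −a<b≤a
g: flip: (2582,2245,488)→(488,-2245,2582)
g: translate: b→-293 (≡-2245 mod 976), so (488,-2245,2582)→(488,-293,44)
g: flip: (488,-293,44)→(44,293,488)
g: translate: b→29 (≡293 mod 88), so (44,293,488)→(44,29,5)
g: flip: (44,29,5)→(5,-29,44)
g: translate: b→1 (≡-29 mod 10), so (5,-29,44)→(5,1,2)
g: flip: (5,1,2)→(2,-1,5)
g: reduced (well bottom): (2,-1,5) with a≤c, −a<b≤a
reduced forms (2, -1, 5) vs (2, -1, 5) ⇒ equivalent

yes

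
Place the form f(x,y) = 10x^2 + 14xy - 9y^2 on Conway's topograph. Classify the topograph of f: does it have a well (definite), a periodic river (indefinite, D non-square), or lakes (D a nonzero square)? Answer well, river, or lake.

D = b²−4ac = 14² − 4·10·(-9) = 556
D > 0 non-square ⇒ indefinite ⇒ periodic river

river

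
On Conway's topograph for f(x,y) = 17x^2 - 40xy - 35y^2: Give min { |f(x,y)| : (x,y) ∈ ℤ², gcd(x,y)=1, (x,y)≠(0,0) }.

descent: ρ → (-35,40,17)  [lands on river]
river: ρ → (17,62,-2)
river: ρ → (-2,62,17)
river: ρ → (17,40,-35)
river: ρ → (-35,30,22)
river: ρ → (22,58,-7)
river: ρ → (-7,54,38)
river: ρ → (38,22,-23)
river: ρ → (-23,24,37)
river: ρ → (37,50,-10)
river: ρ → (-10,50,37)
river: ρ → (37,24,-23)
river: ρ → (-23,22,38)
river: ρ → (38,54,-7)
river: ρ → (-7,58,22)
river: ρ → (22,30,-35)
closes: descent 1, river 16
min |a| on river = 2

2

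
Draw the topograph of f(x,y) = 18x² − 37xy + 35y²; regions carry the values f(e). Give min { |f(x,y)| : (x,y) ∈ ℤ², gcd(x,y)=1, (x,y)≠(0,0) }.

translate: b→-1 (≡-37 mod 36), so (18,-37,35)→(18,-1,16)
flip: (18,-1,16)→(16,1,18)
reduced (well bottom): (16,1,18) with a≤c, −a<b≤a
well minimum = a = 16

16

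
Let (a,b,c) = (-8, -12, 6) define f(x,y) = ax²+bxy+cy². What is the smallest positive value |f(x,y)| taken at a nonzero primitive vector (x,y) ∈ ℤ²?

descent: ρ → (6,12,-8)  [lands on river]
river: ρ → (-8,4,10)
river: ρ → (10,16,-2)
river: ρ → (-2,16,10)
river: ρ → (10,4,-8)
river: ρ → (-8,12,6)
closes: descent 1, river 6
min |a| on river = 2

2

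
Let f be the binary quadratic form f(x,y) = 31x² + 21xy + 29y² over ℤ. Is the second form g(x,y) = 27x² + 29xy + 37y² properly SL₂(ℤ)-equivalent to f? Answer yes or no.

D₁ = -3155, D₂ = -3155
f: flip: (31,21,29)→(29,-21,31)
f: reduced (well bottom): (29,-21,31) with a≤c, −a<b≤a
g: translate: b→-25 (≡29 mod 54), so (27,29,37)→(27,-25,35)
g: reduced (well bottom): (27,-25,35) with a≤c, −a<b≤a
reduced forms (29, -21, 31) vs (27, -25, 35) ⇒ inequivalent

no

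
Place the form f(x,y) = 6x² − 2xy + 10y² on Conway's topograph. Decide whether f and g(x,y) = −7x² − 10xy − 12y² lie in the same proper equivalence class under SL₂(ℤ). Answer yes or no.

D₁ = -236, D₂ = -236
f: reduced (well bottom): (6,-2,10) with a≤c, −a<b≤a
g is negative-definite; reduce −g:
−g: translate: b→-4 (≡10 mod 14), so (7,10,12)→(7,-4,9)
−g: reduced (well bottom): (7,-4,9) with a≤c, −a<b≤a
flip sign back: reduced form of g is (-7,4,-9)
reduced forms (6, -2, 10) vs (-7, 4, -9) ⇒ inequivalent

no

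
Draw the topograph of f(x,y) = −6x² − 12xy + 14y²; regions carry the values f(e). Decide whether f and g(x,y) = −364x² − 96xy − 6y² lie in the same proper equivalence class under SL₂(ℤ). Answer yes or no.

D₁ = 480, D₂ = 480
river cycle of f (length 4): (14, 12, -6), (-6, 12, 14), (14, 16, -4), (-4, 16, 14)
river cycle of g (length 4): (-6, 12, 14), (14, 16, -4), (-4, 16, 14), (14, 12, -6)
cycles coincide ⇒ equivalent

yes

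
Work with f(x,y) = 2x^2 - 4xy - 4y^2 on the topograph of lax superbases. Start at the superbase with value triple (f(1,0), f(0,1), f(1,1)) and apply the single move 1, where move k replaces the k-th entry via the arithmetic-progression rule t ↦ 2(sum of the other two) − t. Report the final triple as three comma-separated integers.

start (2,-4,-6) = (f(1,0),f(0,1),f(1,1))
replace slot 1: 2·((-4)+(-6)) − 2 = -22 → (-22,-4,-6)

-22,-4,-6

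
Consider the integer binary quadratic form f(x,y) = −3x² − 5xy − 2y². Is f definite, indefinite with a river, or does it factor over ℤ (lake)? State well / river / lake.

D = b²−4ac = (-5)² − 4·(-3)·(-2) = 1
D = 1² is a perfect square ⇒ form factors over ℤ ⇒ lakes

lake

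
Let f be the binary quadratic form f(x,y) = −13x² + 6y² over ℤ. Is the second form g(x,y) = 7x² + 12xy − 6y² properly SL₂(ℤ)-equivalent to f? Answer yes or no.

D₁ = 312, D₂ = 312
river cycle of f (length 4): (6, 12, -7), (-7, 16, 2), (2, 16, -7), (-7, 12, 6)
river cycle of g (length 4): (-6, 12, 7), (7, 16, -2), (-2, 16, 7), (7, 12, -6)
cycles differ ⇒ inequivalent

no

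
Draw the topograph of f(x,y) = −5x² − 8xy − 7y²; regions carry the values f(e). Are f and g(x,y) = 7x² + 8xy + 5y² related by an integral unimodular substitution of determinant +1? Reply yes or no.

D₁ = -76, D₂ = -76
f is negative-definite; reduce −f:
−f: translate: b→-2 (≡8 mod 10), so (5,8,7)→(5,-2,4)
−f: flip: (5,-2,4)→(4,2,5)
−f: reduced (well bottom): (4,2,5) with a≤c, −a<b≤a
flip sign back: reduced form of f is (-4,-2,-5)
g: translate: b→-6 (≡8 mod 14), so (7,8,5)→(7,-6,4)
g: flip: (7,-6,4)→(4,6,7)
g: translate: b→-2 (≡6 mod 8), so (4,6,7)→(4,-2,5)
g: reduced (well bottom): (4,-2,5) with a≤c, −a<b≤a
reduced forms (-4, -2, -5) vs (4, -2, 5) ⇒ inequivalent

no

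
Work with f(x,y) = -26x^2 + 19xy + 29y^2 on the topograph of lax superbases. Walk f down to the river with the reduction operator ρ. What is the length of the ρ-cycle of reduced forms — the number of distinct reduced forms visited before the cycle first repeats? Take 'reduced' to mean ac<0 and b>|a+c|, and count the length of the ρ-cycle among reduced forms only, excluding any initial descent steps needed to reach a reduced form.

D = 3377, ⌊√D⌋ = 58
river: ρ → (29,39,-16)
river: ρ → (-16,57,2)
river: ρ → (2,55,-44)
river: ρ → (-44,33,13)
river: ρ → (13,45,-26)
river: ρ → (-26,7,32)
river: ρ → (32,57,-1)
river: ρ → (-1,57,32)
river: ρ → (32,7,-26)
river: ρ → (-26,45,13)
river: ρ → (13,33,-44)
river: ρ → (-44,55,2)
river: ρ → (2,57,-16)
river: ρ → (-16,39,29)
river: ρ → (29,19,-26)
river: ρ → (-26,33,22)
river: ρ → (22,55,-4)
river: ρ → (-4,57,8)
river: ρ → (8,55,-11)
river: ρ → (-11,55,8)
river: ρ → (8,57,-4)
river: ρ → (-4,55,22)
river: ρ → (22,33,-26)
river: ρ → (-26,19,29)
ρ-cycle length = 24 (tail of 0 descent steps not counted)

24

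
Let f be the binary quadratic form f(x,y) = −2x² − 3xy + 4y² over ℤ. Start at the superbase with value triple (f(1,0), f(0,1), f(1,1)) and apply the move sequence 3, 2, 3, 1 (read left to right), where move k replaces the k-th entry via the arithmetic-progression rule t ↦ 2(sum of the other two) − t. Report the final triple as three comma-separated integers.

start (-2,4,-1) = (f(1,0),f(0,1),f(1,1))
replace slot 3: 2·((-2)+4) − (-1) = 5 → (-2,4,5)
replace slot 2: 2·((-2)+5) − 4 = 2 → (-2,2,5)
replace slot 3: 2·((-2)+2) − 5 = -5 → (-2,2,-5)
replace slot 1: 2·(2+(-5)) − (-2) = -4 → (-4,2,-5)

-4,2,-5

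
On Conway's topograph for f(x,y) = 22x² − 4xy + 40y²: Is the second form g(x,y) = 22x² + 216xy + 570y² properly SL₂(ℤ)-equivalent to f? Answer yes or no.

D₁ = -3504, D₂ = -3504
f: reduced (well bottom): (22,-4,40) with a≤c, −a<b≤a
g: translate: b→-4 (≡216 mod 44), so (22,216,570)→(22,-4,40)
g: reduced (well bottom): (22,-4,40) with a≤c, −a<b≤a
reduced forms (22, -4, 40) vs (22, -4, 40) ⇒ equivalent

yes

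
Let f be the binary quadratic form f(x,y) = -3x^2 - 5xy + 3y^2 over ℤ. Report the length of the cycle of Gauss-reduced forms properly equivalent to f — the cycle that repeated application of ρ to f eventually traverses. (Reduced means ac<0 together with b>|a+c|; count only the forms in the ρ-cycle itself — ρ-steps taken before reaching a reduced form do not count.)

D = 61, ⌊√D⌋ = 7
descent: ρ → (3,5,-3)  [lands on river]
river: ρ → (-3,7,1)
river: ρ → (1,7,-3)
river: ρ → (-3,5,3)
river: ρ → (3,7,-1)
river: ρ → (-1,7,3)
ρ-cycle length = 6 (tail of 1 descent step not counted)

6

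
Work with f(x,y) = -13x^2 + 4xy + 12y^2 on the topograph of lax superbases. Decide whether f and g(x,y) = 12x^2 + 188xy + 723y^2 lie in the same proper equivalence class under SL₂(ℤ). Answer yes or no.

D₁ = 640, D₂ = 640
river cycle of f (length 8): (12, 20, -5), (-5, 20, 12), (12, 4, -13), (-13, 22, 3), (3, 20, -20), (-20, 20, 3), (3, 22, -13), (-13, 4, 12)
river cycle of g (length 8): (12, 20, -5), (-5, 20, 12), (12, 4, -13), (-13, 22, 3), (3, 20, -20), (-20, 20, 3), (3, 22, -13), (-13, 4, 12)
cycles coincide ⇒ equivalent

yes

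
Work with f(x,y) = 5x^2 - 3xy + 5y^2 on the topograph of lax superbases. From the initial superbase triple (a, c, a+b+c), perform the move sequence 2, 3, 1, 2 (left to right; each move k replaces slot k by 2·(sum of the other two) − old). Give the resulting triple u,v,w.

start (5,5,7) = (f(1,0),f(0,1),f(1,1))
replace slot 2: 2·(5+7) − 5 = 19 → (5,19,7)
replace slot 3: 2·(5+19) − 7 = 41 → (5,19,41)
replace slot 1: 2·(19+41) − 5 = 115 → (115,19,41)
replace slot 2: 2·(115+41) − 19 = 293 → (115,293,41)

115,293,41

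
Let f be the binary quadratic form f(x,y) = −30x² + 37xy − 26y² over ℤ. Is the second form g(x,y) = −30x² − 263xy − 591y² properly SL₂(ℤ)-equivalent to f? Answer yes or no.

D₁ = -1751, D₂ = -1751
f is negative-definite; reduce −f:
−f: translate: b→23 (≡-37 mod 60), so (30,-37,26)→(30,23,19)
−f: flip: (30,23,19)→(19,-23,30)
−f: translate: b→15 (≡-23 mod 38), so (19,-23,30)→(19,15,26)
−f: reduced (well bottom): (19,15,26) with a≤c, −a<b≤a
flip sign back: reduced form of f is (-19,-15,-26)
g is negative-definite; reduce −g:
−g: translate: b→23 (≡263 mod 60), so (30,263,591)→(30,23,19)
−g: flip: (30,23,19)→(19,-23,30)
−g: translate: b→15 (≡-23 mod 38), so (19,-23,30)→(19,15,26)
−g: reduced (well bottom): (19,15,26) with a≤c, −a<b≤a
flip sign back: reduced form of g is (-19,-15,-26)
reduced forms (-19, -15, -26) vs (-19, -15, -26) ⇒ equivalent

yes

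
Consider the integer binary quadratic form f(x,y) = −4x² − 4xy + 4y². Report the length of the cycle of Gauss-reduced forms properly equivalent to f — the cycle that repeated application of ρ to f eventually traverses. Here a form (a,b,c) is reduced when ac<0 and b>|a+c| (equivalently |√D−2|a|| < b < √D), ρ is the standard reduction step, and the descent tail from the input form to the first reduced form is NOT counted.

D = 80, ⌊√D⌋ = 8
descent: ρ → (4,4,-4)  [lands on river]
river: ρ → (-4,4,4)
ρ-cycle length = 2 (tail of 1 descent step not counted)

2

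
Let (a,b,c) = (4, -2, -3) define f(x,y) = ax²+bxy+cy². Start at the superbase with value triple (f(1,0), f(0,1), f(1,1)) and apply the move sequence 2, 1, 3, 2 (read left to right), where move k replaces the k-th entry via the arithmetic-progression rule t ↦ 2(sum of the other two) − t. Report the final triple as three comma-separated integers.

start (4,-3,-1) = (f(1,0),f(0,1),f(1,1))
replace slot 2: 2·(4+(-1)) − (-3) = 9 → (4,9,-1)
replace slot 1: 2·(9+(-1)) − 4 = 12 → (12,9,-1)
replace slot 3: 2·(12+9) − (-1) = 43 → (12,9,43)
replace slot 2: 2·(12+43) − 9 = 101 → (12,101,43)

12,101,43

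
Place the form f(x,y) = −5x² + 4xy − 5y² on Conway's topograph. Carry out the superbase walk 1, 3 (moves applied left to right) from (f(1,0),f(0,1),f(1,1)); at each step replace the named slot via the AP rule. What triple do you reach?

start (-5,-5,-6) = (f(1,0),f(0,1),f(1,1))
replace slot 1: 2·((-5)+(-6)) − (-5) = -17 → (-17,-5,-6)
replace slot 3: 2·((-17)+(-5)) − (-6) = -38 → (-17,-5,-38)

-17,-5,-38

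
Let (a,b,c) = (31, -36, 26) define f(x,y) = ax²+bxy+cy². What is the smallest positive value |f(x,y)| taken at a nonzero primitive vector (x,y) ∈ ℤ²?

translate: b→26 (≡-36 mod 62), so (31,-36,26)→(31,26,21)
flip: (31,26,21)→(21,-26,31)
translate: b→16 (≡-26 mod 42), so (21,-26,31)→(21,16,26)
reduced (well bottom): (21,16,26) with a≤c, −a<b≤a
well minimum = a = 21

21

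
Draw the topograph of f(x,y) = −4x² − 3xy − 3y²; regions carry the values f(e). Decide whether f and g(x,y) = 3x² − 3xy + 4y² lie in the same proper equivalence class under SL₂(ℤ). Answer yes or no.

D₁ = -39, D₂ = -39
f is negative-definite; reduce −f:
−f: flip: (4,3,3)→(3,-3,4)
−f: translate: b→3 (≡-3 mod 6), so (3,-3,4)→(3,3,4)
−f: reduced (well bottom): (3,3,4) with a≤c, −a<b≤a
flip sign back: reduced form of f is (-3,-3,-4)
g: translate: b→3 (≡-3 mod 6), so (3,-3,4)→(3,3,4)
g: reduced (well bottom): (3,3,4) with a≤c, −a<b≤a
reduced forms (-3, -3, -4) vs (3, 3, 4) ⇒ inequivalent

no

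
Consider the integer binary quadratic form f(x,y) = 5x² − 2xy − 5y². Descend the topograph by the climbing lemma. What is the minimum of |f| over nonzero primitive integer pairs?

descent: ρ → (-5,2,5)  [lands on river]
river: ρ → (5,8,-2)
river: ρ → (-2,8,5)
river: ρ → (5,2,-5)
river: ρ → (-5,8,2)
river: ρ → (2,8,-5)
closes: descent 1, river 6
min |a| on river = 2

2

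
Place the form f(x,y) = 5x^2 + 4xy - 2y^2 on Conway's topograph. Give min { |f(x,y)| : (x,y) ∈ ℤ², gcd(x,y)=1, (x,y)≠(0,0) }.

river: ρ → (-2,4,5)
river: ρ → (5,6,-1)
river: ρ → (-1,6,5)
river: ρ → (5,4,-2)
closes: descent 0, river 4
min |a| on river = 1

1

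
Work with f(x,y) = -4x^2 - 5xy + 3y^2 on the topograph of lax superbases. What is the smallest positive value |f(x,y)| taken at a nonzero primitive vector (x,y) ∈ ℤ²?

descent: ρ → (3,5,-4)  [lands on river]
river: ρ → (-4,3,4)
river: ρ → (4,5,-3)
river: ρ → (-3,7,2)
river: ρ → (2,5,-6)
river: ρ → (-6,7,1)
river: ρ → (1,7,-6)
river: ρ → (-6,5,2)
river: ρ → (2,7,-3)
river: ρ → (-3,5,4)
river: ρ → (4,3,-4)
river: ρ → (-4,5,3)
river: ρ → (3,7,-2)
river: ρ → (-2,5,6)
river: ρ → (6,7,-1)
river: ρ → (-1,7,6)
river: ρ → (6,5,-2)
river: ρ → (-2,7,3)
closes: descent 1, river 18
min |a| on river = 1

1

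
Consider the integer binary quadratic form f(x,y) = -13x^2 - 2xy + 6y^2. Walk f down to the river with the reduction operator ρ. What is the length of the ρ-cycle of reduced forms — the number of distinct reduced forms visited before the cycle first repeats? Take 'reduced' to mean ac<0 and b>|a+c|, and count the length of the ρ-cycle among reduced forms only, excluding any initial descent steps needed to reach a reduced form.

D = 316, ⌊√D⌋ = 17
descent: ρ → (6,14,-5)  [lands on river]
river: ρ → (-5,16,3)
river: ρ → (3,14,-10)
river: ρ → (-10,6,7)
river: ρ → (7,8,-9)
river: ρ → (-9,10,6)
ρ-cycle length = 6 (tail of 1 descent step not counted)

6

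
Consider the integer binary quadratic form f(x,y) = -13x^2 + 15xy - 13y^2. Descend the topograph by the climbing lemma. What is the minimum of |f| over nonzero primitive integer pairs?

translate: b→11 (≡-15 mod 26), so (13,-15,13)→(13,11,11)
flip: (13,11,11)→(11,-11,13)
translate: b→11 (≡-11 mod 22), so (11,-11,13)→(11,11,13)
reduced (well bottom): (11,11,13) with a≤c, −a<b≤a
well minimum |f| = |-11| = 11 (negative-definite)

11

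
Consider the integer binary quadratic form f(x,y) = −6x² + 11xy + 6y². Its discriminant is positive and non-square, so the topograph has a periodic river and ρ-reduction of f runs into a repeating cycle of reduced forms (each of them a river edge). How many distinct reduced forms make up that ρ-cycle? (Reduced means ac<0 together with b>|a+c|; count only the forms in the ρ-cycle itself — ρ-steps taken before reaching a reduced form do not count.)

D = 265, ⌊√D⌋ = 16
river: ρ → (6,13,-4)
river: ρ → (-4,11,9)
river: ρ → (9,7,-6)
river: ρ → (-6,5,10)
river: ρ → (10,15,-1)
river: ρ → (-1,15,10)
river: ρ → (10,5,-6)
river: ρ → (-6,7,9)
river: ρ → (9,11,-4)
river: ρ → (-4,13,6)
river: ρ → (6,11,-6)
river: ρ → (-6,13,4)
river: ρ → (4,11,-9)
river: ρ → (-9,7,6)
river: ρ → (6,5,-10)
river: ρ → (-10,15,1)
river: ρ → (1,15,-10)
river: ρ → (-10,5,6)
river: ρ → (6,7,-9)
river: ρ → (-9,11,4)
river: ρ → (4,13,-6)
river: ρ → (-6,11,6)
ρ-cycle length = 22 (tail of 0 descent steps not counted)

22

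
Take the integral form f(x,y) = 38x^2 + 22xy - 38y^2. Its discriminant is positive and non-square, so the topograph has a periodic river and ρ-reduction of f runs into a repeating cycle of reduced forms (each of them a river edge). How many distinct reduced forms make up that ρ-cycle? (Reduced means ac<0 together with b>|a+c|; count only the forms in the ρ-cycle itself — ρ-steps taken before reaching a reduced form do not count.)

D = 6260, ⌊√D⌋ = 79
river: ρ → (-38,54,22)
river: ρ → (22,78,-2)
river: ρ → (-2,78,22)
river: ρ → (22,54,-38)
river: ρ → (-38,22,38)
river: ρ → (38,54,-22)
river: ρ → (-22,78,2)
river: ρ → (2,78,-22)
river: ρ → (-22,54,38)
river: ρ → (38,22,-38)
ρ-cycle length = 10 (tail of 0 descent steps not counted)

10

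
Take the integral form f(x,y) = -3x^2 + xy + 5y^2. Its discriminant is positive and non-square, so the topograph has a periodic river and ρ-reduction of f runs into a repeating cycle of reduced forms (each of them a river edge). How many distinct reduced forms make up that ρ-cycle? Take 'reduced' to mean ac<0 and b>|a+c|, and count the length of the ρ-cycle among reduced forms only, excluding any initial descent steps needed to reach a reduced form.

D = 61, ⌊√D⌋ = 7
descent: ρ → (5,-1,-3)
descent: ρ → (-3,7,1)  [lands on river]
river: ρ → (1,7,-3)
river: ρ → (-3,5,3)
river: ρ → (3,7,-1)
river: ρ → (-1,7,3)
river: ρ → (3,5,-3)
ρ-cycle length = 6 (tail of 2 descent steps not counted)

6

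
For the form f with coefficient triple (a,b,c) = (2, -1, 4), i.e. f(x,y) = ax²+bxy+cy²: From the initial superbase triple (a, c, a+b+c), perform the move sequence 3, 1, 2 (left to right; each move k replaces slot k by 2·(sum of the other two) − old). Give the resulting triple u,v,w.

start (2,4,5) = (f(1,0),f(0,1),f(1,1))
replace slot 3: 2·(2+4) − 5 = 7 → (2,4,7)
replace slot 1: 2·(4+7) − 2 = 20 → (20,4,7)
replace slot 2: 2·(20+7) − 4 = 50 → (20,50,7)

20,50,7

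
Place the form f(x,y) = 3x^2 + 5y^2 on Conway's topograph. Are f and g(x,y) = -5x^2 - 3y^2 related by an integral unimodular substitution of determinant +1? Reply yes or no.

D₁ = -60, D₂ = -60
f: reduced (well bottom): (3,0,5) with a≤c, −a<b≤a
g is negative-definite; reduce −g:
−g: flip: (5,0,3)→(3,0,5)
−g: reduced (well bottom): (3,0,5) with a≤c, −a<b≤a
flip sign back: reduced form of g is (-3,0,-5)
reduced forms (3, 0, 5) vs (-3, 0, -5) ⇒ inequivalent

no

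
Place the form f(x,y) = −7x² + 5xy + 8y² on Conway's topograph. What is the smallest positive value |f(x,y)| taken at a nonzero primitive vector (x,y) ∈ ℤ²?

river: ρ → (8,11,-4)
river: ρ → (-4,13,5)
river: ρ → (5,7,-10)
river: ρ → (-10,13,2)
river: ρ → (2,15,-3)
river: ρ → (-3,15,2)
river: ρ → (2,13,-10)
river: ρ → (-10,7,5)
river: ρ → (5,13,-4)
river: ρ → (-4,11,8)
river: ρ → (8,5,-7)
river: ρ → (-7,9,6)
river: ρ → (6,15,-1)
river: ρ → (-1,15,6)
river: ρ → (6,9,-7)
river: ρ → (-7,5,8)
closes: descent 0, river 16
min |a| on river = 1

1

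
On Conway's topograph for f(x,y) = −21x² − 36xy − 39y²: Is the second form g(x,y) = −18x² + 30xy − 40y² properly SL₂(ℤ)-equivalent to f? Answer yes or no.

D₁ = -1980, D₂ = -1980
f is negative-definite; reduce −f:
−f: translate: b→-6 (≡36 mod 42), so (21,36,39)→(21,-6,24)
−f: reduced (well bottom): (21,-6,24) with a≤c, −a<b≤a
flip sign back: reduced form of f is (-21,6,-24)
g is negative-definite; reduce −g:
−g: translate: b→6 (≡-30 mod 36), so (18,-30,40)→(18,6,28)
−g: reduced (well bottom): (18,6,28) with a≤c, −a<b≤a
flip sign back: reduced form of g is (-18,-6,-28)
reduced forms (-21, 6, -24) vs (-18, -6, -28) ⇒ inequivalent

no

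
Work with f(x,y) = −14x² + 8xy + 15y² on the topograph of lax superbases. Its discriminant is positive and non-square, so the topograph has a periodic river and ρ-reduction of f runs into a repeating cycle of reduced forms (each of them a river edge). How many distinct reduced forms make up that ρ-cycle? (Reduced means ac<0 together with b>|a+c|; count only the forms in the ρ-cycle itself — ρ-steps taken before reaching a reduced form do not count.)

D = 904, ⌊√D⌋ = 30
river: ρ → (15,22,-7)
river: ρ → (-7,20,18)
river: ρ → (18,16,-9)
river: ρ → (-9,20,14)
river: ρ → (14,8,-15)
river: ρ → (-15,22,7)
river: ρ → (7,20,-18)
river: ρ → (-18,16,9)
river: ρ → (9,20,-14)
river: ρ → (-14,8,15)
ρ-cycle length = 10 (tail of 0 descent steps not counted)

10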